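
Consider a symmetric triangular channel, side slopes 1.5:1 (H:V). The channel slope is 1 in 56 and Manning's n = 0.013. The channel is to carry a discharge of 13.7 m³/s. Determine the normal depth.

Manning's equation rearranged: A R^(2/3) = nQ / (1·√S) = 0.013 × 13.7 / (√0.01786) = 1.333.
Try y = 1.4 m: A R^(2/3) = 2.05 — high.
Try y = 0.857 m: A R^(2/3) = 0.5539 — low.
Try y = 1.19 m: A R^(2/3) = 1.329 — ≈ 1.333.

y_n = 1.19 m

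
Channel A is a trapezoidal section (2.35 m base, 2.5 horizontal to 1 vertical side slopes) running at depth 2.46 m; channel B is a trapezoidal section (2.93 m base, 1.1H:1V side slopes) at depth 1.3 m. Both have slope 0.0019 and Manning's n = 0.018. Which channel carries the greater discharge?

Channel A: With bottom width b = 2.35 m and side slope z = 2.5: A = (b + zy)y = (2.35 + 2.5×2.46)×2.46 = 20.91 m²; P = b + 2y√(1+z²) = 2.35 + 2×2.46×2.693 = 15.6 m. Hydraulic radius R = A/P = 20.91/15.6 = 1.341 m. Q_A = (1/0.018)·20.91·1.341^(2/3)·√0.0019 = 61.56 m³/s.
Channel B: With bottom width b = 2.93 m and side slope z = 1.1: A = (b + zy)y = (2.93 + 1.1×1.3)×1.3 = 5.668 m²; P = b + 2y√(1+z²) = 2.93 + 2×1.3×1.487 = 6.795 m. Hydraulic radius R = A/P = 5.668/6.795 = 0.8341 m. Q_B = (1/0.018)·5.668·0.8341^(2/3)·√0.0019 = 12.16 m³/s.
Q_A = 61.56 m³/s vs Q_B = 12.16 m³/s, so channel A carries more.

channel A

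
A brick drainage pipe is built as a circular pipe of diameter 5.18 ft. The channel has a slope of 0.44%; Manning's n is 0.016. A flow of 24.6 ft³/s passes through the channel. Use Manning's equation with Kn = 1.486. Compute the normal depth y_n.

y_n = 1.4 ft

Manning's equation rearranged: A R^(2/3) = nQ / (1.486·√S) = 0.016 × 24.6 / (1.486 × √0.0044) = 3.993.
Try y = 0.96 ft: A R^(2/3) = 1.878 — low.
Try y = 1.59 ft: A R^(2/3) = 5.125 — high.
Try y = 1.4 ft: A R^(2/3) = 4 — ≈ 3.993.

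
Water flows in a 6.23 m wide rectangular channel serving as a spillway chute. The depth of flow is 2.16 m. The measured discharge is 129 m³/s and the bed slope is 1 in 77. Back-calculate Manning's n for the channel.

Flow area A = b·y = 6.23 × 2.16 = 13.46 m². Wetted perimeter P = b + 2y = 6.23 + 2×2.16 = 10.55 m.
Hydraulic radius R = A/P = 13.46/10.55 = 1.276 m.
Rearranging Manning's equation: n = (1/Q) A R^(2/3) S^(1/2) = (1/129) × 13.46 × 1.276^(2/3) × √0.01299 = 0.014.

n = 0.014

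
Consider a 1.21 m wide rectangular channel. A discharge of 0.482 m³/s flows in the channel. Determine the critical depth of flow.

For a rectangular channel, critical depth y_c = (q²/g)^(1/3) where q = Q/b = 0.482/1.21 = 0.3983 m²/s.
So y_c = (0.3983²/9.81)^(1/3) = 0.253 m.

y_c = 0.253 m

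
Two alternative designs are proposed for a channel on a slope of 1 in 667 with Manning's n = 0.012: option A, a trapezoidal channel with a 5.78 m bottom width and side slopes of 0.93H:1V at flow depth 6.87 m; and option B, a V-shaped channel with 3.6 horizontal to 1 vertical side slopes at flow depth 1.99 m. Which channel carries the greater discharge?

Channel A: With bottom width b = 5.78 m and side slope z = 0.93: A = (b + zy)y = (5.78 + 0.93×6.87)×6.87 = 83.6 m²; P = b + 2y√(1+z²) = 5.78 + 2×6.87×1.366 = 24.54 m. Hydraulic radius R = A/P = 83.6/24.54 = 3.406 m. Q_A = (1/0.012)·83.6·3.406^(2/3)·√0.001499 = 610.7 m³/s.
Channel B: For a triangular section with side slope z = 3.6: A = zy² = 3.6×1.99² = 14.26 m²; P = 2y√(1+z²) = 2×1.99×3.736 = 14.87 m. Hydraulic radius R = A/P = 14.26/14.87 = 0.9587 m. Q_B = (1/0.012)·14.26·0.9587^(2/3)·√0.001499 = 44.73 m³/s.
Q_A = 610.7 m³/s vs Q_B = 44.73 m³/s, so channel A carries more.

channel A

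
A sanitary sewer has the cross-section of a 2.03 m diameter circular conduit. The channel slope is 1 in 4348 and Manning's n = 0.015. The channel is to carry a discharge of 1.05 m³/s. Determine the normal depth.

Manning's equation rearranged: A R^(2/3) = nQ / (1·√S) = 0.015 × 1.05 / (√0.00023) = 1.039.
Trying y = 1.27 m: A R^(2/3) = 1.473 — high.
Trying y = 1.02 m: A R^(2/3) = 1.038 — ≈ 1.039.

y_n = 1.02 m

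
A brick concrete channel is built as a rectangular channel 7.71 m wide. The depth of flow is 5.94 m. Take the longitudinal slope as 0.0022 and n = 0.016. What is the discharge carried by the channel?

Flow area A = b·y = 7.71 × 5.94 = 45.8 m². Wetted perimeter P = b + 2y = 7.71 + 2×5.94 = 19.59 m.
Hydraulic radius R = A/P = 45.8/19.59 = 2.338 m.
Manning's equation: Q = (1/n) A R^(2/3) S^(1/2) = (1/0.016) × 45.8 × 2.338^(2/3) × 0.0022^(1/2) = 236 m³/s.

Q = 236 m³/s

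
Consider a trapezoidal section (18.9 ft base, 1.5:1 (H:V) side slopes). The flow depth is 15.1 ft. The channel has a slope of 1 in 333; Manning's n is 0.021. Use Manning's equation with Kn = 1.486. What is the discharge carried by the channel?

With bottom width b = 18.9 ft and side slope z = 1.5: A = (b + zy)y = (18.9 + 1.5×15.1)×15.1 = 627.4 ft²; P = b + 2y√(1+z²) = 18.9 + 2×15.1×1.803 = 73.34 ft.
Hydraulic radius R = A/P = 627.4/73.34 = 8.554 ft.
Manning's equation: Q = (1.486/n) A R^(2/3) S^(1/2) = (1.486/0.021) × 627.4 × 8.554^(2/3) × 0.003003^(1/2) = 10200 ft³/s.

Q = 10200 ft³/s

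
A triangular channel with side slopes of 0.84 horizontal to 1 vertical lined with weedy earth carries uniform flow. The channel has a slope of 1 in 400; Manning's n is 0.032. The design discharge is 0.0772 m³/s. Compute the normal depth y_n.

Manning's equation rearranged: A R^(2/3) = nQ / (1·√S) = 0.032 × 0.0772 / (√0.0025) = 0.04941.
Trying y = 0.375 m: A R^(2/3) = 0.02883 — low.
Trying y = 0.531 m: A R^(2/3) = 0.0729 — high.
Trying y = 0.459 m: A R^(2/3) = 0.04943 — close enough.

y_n = 0.459 m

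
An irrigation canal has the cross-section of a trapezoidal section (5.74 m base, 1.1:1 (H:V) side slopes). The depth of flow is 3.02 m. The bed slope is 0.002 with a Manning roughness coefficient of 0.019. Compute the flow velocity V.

V = 3.56 m/s

With bottom width b = 5.74 m and side slope z = 1.1: A = (b + zy)y = (5.74 + 1.1×3.02)×3.02 = 27.37 m²; P = b + 2y√(1+z²) = 5.74 + 2×3.02×1.487 = 14.72 m.
Hydraulic radius R = A/P = 27.37/14.72 = 1.859 m.
From Manning's equation, V = (1/n) R^(2/3) S^(1/2) = (1/0.019) × 1.859^(2/3) × 0.002^(1/2) = 3.56 m/s.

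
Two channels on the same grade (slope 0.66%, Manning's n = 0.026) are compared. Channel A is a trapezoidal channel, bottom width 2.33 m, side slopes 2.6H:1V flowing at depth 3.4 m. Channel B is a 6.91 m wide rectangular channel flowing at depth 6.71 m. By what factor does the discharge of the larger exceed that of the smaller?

Channel A: With bottom width b = 2.33 m and side slope z = 2.6: A = (b + zy)y = (2.33 + 2.6×3.4)×3.4 = 37.98 m²; P = b + 2y√(1+z²) = 2.33 + 2×3.4×2.786 = 21.27 m. Hydraulic radius R = A/P = 37.98/21.27 = 1.785 m. Q_A = (1/0.026)·37.98·1.785^(2/3)·√0.0066 = 174.6 m³/s.
Channel B: Flow area A = b·y = 6.91 × 6.71 = 46.37 m². Wetted perimeter P = b + 2y = 6.91 + 2×6.71 = 20.33 m. Hydraulic radius R = A/P = 46.37/20.33 = 2.281 m. Q_B = (1/0.026)·46.37·2.281^(2/3)·√0.0066 = 251 m³/s.
The larger discharge is 251 m³/s and the smaller is 174.6 m³/s; the ratio is 1.44.

1.44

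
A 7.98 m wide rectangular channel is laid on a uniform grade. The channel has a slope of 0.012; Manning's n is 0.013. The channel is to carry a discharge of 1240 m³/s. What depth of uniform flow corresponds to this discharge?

y_n = 9.3 m

Manning's equation rearranged: A R^(2/3) = nQ / (1·√S) = 0.013 × 1240 / (√0.012) = 147.2.
Try y = 7.74 m: A R^(2/3) = 117.8 — too small.
Try y = 10.6 m: A R^(2/3) = 172 — too large.
Try y = 9.3 m: A R^(2/3) = 147.2 — close enough.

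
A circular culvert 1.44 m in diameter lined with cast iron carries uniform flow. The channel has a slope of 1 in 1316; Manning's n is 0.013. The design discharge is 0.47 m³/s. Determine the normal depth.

y_n = 0.51 m

Manning's equation rearranged: A R^(2/3) = nQ / (1·√S) = 0.013 × 0.47 / (√0.0007599) = 0.2217.
Trying y = 0.365 m: A R^(2/3) = 0.116 — too small.
Trying y = 0.51 m: A R^(2/3) = 0.2216 — ≈ 0.2217.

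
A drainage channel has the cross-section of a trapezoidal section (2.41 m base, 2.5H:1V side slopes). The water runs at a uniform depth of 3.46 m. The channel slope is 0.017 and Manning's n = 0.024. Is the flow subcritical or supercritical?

supercritical

With bottom width b = 2.41 m and side slope z = 2.5: A = (b + zy)y = (2.41 + 2.5×3.46)×3.46 = 38.27 m²; P = b + 2y√(1+z²) = 2.41 + 2×3.46×2.693 = 21.04 m.
Hydraulic radius R = A/P = 38.27/21.04 = 1.819 m.
V = (1/n) R^(2/3) √S = (1/0.024) × 1.819^(2/3) × √0.017 = 8.094 m/s. Hydraulic depth D_h = A/T = 38.27/19.71 = 1.942 m.
Froude number Fr = V/√(g·D_h) = 8.094/√(9.81×1.942) = 1.85, which is greater than 1, so the flow is supercritical.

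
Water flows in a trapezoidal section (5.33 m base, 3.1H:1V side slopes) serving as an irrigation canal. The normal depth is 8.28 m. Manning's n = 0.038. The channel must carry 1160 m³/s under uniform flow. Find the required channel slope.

With bottom width b = 5.33 m and side slope z = 3.1: A = (b + zy)y = (5.33 + 3.1×8.28)×8.28 = 256.7 m²; P = b + 2y√(1+z²) = 5.33 + 2×8.28×3.257 = 59.27 m.
Hydraulic radius R = A/P = 256.7/59.27 = 4.33 m.
From Manning's equation, S = [nQ / (1 A R^(2/3))]² = [0.038 × 1160 / (1 × 256.7 × 4.33^(2/3))]² = 0.00418.

S = 0.00418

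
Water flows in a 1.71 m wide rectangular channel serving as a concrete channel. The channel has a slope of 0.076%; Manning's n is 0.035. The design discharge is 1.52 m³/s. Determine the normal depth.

y_n = 1.65 m

Manning's equation rearranged: A R^(2/3) = nQ / (1·√S) = 0.035 × 1.52 / (√0.00076) = 1.93.
Trying y = 1.32 m: A R^(2/3) = 1.458 — too small.
Trying y = 1.95 m: A R^(2/3) = 2.357 — too large.
Trying y = 1.65 m: A R^(2/3) = 1.924 — ≈ 1.93.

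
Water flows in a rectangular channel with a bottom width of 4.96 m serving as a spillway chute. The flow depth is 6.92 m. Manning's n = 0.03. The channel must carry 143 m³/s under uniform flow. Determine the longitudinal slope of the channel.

Flow area A = b·y = 4.96 × 6.92 = 34.32 m². Wetted perimeter P = b + 2y = 4.96 + 2×6.92 = 18.8 m.
Hydraulic radius R = A/P = 34.32/18.8 = 1.826 m.
From Manning's equation, S = [nQ / (1 A R^(2/3))]² = [0.03 × 143 / (1 × 34.32 × 1.826^(2/3))]² = 0.007.

S = 0.007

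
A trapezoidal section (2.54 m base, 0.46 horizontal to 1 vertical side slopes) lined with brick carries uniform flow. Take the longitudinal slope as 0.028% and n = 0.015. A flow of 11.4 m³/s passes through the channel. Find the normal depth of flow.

Manning's equation rearranged: A R^(2/3) = nQ / (1·√S) = 0.015 × 11.4 / (√0.00028) = 10.22.
Try y = 1.95 m: A R^(2/3) = 6.616 — low.
Try y = 3 m: A R^(2/3) = 13.91 — high.
Try y = 2.52 m: A R^(2/3) = 10.25 — matches.

y_n = 2.52 m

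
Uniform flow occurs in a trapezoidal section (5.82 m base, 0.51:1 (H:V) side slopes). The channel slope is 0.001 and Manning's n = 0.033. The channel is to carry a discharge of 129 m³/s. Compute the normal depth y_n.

Manning's equation rearranged: A R^(2/3) = nQ / (1·√S) = 0.033 × 129 / (√0.001) = 134.6.
At y = 7.49 m: A R^(2/3) = 156.5 — too large.
At y = 5.87 m: A R^(2/3) = 100.9 — too small.
At y = 6.9 m: A R^(2/3) = 134.7 — matches.

y_n = 6.9 m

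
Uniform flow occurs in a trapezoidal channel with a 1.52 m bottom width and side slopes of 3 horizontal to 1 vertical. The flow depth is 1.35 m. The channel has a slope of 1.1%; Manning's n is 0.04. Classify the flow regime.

subcritical

With bottom width b = 1.52 m and side slope z = 3: A = (b + zy)y = (1.52 + 3×1.35)×1.35 = 7.52 m²; P = b + 2y√(1+z²) = 1.52 + 2×1.35×3.162 = 10.06 m.
Hydraulic radius R = A/P = 7.52/10.06 = 0.7476 m.
V = (1/n) R^(2/3) √S = (1/0.04) × 0.7476^(2/3) × √0.011 = 2.16 m/s. Hydraulic depth D_h = A/T = 7.52/9.62 = 0.7817 m.
Froude number Fr = V/√(g·D_h) = 2.16/√(9.81×0.7817) = 0.78, which is less than 1, so the flow is subcritical.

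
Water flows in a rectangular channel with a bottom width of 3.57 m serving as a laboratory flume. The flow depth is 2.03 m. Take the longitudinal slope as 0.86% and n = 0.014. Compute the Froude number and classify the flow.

supercritical

Flow area A = b·y = 3.57 × 2.03 = 7.247 m². Wetted perimeter P = b + 2y = 3.57 + 2×2.03 = 7.63 m.
Hydraulic radius R = A/P = 7.247/7.63 = 0.9498 m.
V = (1/n) R^(2/3) √S = (1/0.014) × 0.9498^(2/3) × √0.0086 = 6.401 m/s. Hydraulic depth D_h = A/T = 7.247/3.57 = 2.03 m.
Froude number Fr = V/√(g·D_h) = 6.401/√(9.81×2.03) = 1.43, which is greater than 1, so the flow is supercritical.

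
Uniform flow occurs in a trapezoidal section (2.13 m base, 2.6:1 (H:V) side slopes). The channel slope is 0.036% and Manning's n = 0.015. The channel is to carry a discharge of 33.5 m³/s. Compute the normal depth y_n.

Manning's equation rearranged: A R^(2/3) = nQ / (1·√S) = 0.015 × 33.5 / (√0.00036) = 26.48.
At y = 3.18 m: A R^(2/3) = 46.47 — over.
At y = 2.51 m: A R^(2/3) = 26.52 — matches.

y_n = 2.51 m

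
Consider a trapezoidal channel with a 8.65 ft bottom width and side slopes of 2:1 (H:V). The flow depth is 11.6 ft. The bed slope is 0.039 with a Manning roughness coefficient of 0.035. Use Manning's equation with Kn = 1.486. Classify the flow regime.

With bottom width b = 8.65 ft and side slope z = 2: A = (b + zy)y = (8.65 + 2×11.6)×11.6 = 369.5 ft²; P = b + 2y√(1+z²) = 8.65 + 2×11.6×2.236 = 60.53 ft.
Hydraulic radius R = A/P = 369.5/60.53 = 6.104 ft.
V = (1.486/n) R^(2/3) √S = (1.486/0.035) × 6.104^(2/3) × √0.039 = 28 ft/s. Hydraulic depth D_h = A/T = 369.5/55.05 = 6.711 ft.
Froude number Fr = V/√(g·D_h) = 28/√(32.2×6.711) = 1.91, which is greater than 1, so the flow is supercritical.

supercritical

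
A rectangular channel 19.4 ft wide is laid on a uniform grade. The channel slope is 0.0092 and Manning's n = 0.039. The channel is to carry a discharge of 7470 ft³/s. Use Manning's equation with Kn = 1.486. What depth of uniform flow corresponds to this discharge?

y_n = 28.2 ft

Manning's equation rearranged: A R^(2/3) = nQ / (1.486·√S) = 0.039 × 7470 / (1.486 × √0.0092) = 2044.
At y = 22.2 ft: A R^(2/3) = 1538 — too small.
At y = 33.5 ft: A R^(2/3) = 2495 — too large.
At y = 28.2 ft: A R^(2/3) = 2043 — matches.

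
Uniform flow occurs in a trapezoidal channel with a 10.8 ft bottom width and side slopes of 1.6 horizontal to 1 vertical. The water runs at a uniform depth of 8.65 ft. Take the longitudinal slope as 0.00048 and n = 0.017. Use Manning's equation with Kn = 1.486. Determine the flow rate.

With bottom width b = 10.8 ft and side slope z = 1.6: A = (b + zy)y = (10.8 + 1.6×8.65)×8.65 = 213.1 ft²; P = b + 2y√(1+z²) = 10.8 + 2×8.65×1.887 = 43.44 ft.
Hydraulic radius R = A/P = 213.1/43.44 = 4.906 ft.
Manning's equation: Q = (1.486/n) A R^(2/3) S^(1/2) = (1.486/0.017) × 213.1 × 4.906^(2/3) × 0.00048^(1/2) = 1180 ft³/s.

Q = 1180 ft³/s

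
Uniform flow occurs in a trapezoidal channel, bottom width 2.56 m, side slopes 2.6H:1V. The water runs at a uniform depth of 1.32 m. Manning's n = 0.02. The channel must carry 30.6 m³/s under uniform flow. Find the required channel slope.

With bottom width b = 2.56 m and side slope z = 2.6: A = (b + zy)y = (2.56 + 2.6×1.32)×1.32 = 7.909 m²; P = b + 2y√(1+z²) = 2.56 + 2×1.32×2.786 = 9.914 m.
Hydraulic radius R = A/P = 7.909/9.914 = 0.7978 m.
From Manning's equation, S = [nQ / (1 A R^(2/3))]² = [0.02 × 30.6 / (1 × 7.909 × 0.7978^(2/3))]² = 0.00809.

S = 0.00809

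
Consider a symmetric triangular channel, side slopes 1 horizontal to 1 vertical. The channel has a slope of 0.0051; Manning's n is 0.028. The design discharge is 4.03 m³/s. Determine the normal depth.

Manning's equation rearranged: A R^(2/3) = nQ / (1·√S) = 0.028 × 4.03 / (√0.0051) = 1.58.
Trying y = 1.74 m: A R^(2/3) = 2.19 — too large.
Trying y = 1.34 m: A R^(2/3) = 1.091 — too small.
Trying y = 1.54 m: A R^(2/3) = 1.581 — matches.

y_n = 1.54 m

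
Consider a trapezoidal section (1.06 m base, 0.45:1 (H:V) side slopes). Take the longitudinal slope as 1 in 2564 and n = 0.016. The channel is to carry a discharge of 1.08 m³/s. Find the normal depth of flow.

Manning's equation rearranged: A R^(2/3) = nQ / (1·√S) = 0.016 × 1.08 / (√0.00039) = 0.875.
Trying y = 0.779 m: A R^(2/3) = 0.5934 — too small.
Trying y = 1.2 m: A R^(2/3) = 1.242 — too large.
Trying y = 0.98 m: A R^(2/3) = 0.8745 — ≈ 0.875.

y_n = 0.98 m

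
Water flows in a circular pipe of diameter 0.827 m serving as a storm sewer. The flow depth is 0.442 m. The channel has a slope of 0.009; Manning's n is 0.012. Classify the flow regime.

For a circular section of diameter D = 0.827 m at depth y = 0.442 m, the central angle is θ = 2 arccos(1 − 2y/D) = 3.28 rad. Then A = (D²/8)(θ − sin θ) = 0.2921 m² and P = Dθ/2 = 1.356 m.
Hydraulic radius R = A/P = 0.2921/1.356 = 0.2154 m.
V = (1/n) R^(2/3) √S = (1/0.012) × 0.2154^(2/3) × √0.009 = 2.841 m/s. Hydraulic depth D_h = A/T = 0.2921/0.825 = 0.3541 m.
Froude number Fr = V/√(g·D_h) = 2.841/√(9.81×0.3541) = 1.52, which is greater than 1, so the flow is supercritical.

supercritical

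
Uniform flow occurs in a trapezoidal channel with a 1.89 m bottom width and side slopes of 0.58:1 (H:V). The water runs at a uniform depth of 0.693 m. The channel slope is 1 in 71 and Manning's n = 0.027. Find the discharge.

Q = 4.13 m³/s

With bottom width b = 1.89 m and side slope z = 0.58: A = (b + zy)y = (1.89 + 0.58×0.693)×0.693 = 1.588 m²; P = b + 2y√(1+z²) = 1.89 + 2×0.693×1.156 = 3.492 m.
Hydraulic radius R = A/P = 1.588/3.492 = 0.4548 m.
Manning's equation: Q = (1/n) A R^(2/3) S^(1/2) = (1/0.027) × 1.588 × 0.4548^(2/3) × 0.01408^(1/2) = 4.13 m³/s.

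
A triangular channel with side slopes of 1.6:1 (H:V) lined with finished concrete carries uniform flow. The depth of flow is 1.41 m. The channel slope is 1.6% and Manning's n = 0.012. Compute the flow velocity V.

V = 7.48 m/s

For a triangular section with side slope z = 1.6: A = zy² = 1.6×1.41² = 3.181 m²; P = 2y√(1+z²) = 2×1.41×1.887 = 5.321 m.
Hydraulic radius R = A/P = 3.181/5.321 = 0.5978 m.
From Manning's equation, V = (1/n) R^(2/3) S^(1/2) = (1/0.012) × 0.5978^(2/3) × 0.016^(1/2) = 7.48 m/s.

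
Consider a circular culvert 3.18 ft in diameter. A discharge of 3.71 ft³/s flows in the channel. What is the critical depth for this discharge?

y_c = 0.591 ft

At critical depth, Q² T / (g A³) = 1, i.e. A³/T = Q²/g = 3.71²/32.2 = 0.4275.
At y = 0.479 ft: A³/T = 0.1866 — short.
At y = 0.668 ft: A³/T = 0.6888 — over.
At y = 0.591 ft: A³/T = 0.4263 — ≈ 0.4275.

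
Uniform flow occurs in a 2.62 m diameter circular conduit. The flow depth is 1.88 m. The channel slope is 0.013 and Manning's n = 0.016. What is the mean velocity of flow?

For a circular section of diameter D = 2.62 m at depth y = 1.88 m, the central angle is θ = 2 arccos(1 − 2y/D) = 4.042 rad. Then A = (D²/8)(θ − sin θ) = 4.14 m² and P = Dθ/2 = 5.295 m.
Hydraulic radius R = A/P = 4.14/5.295 = 0.782 m.
From Manning's equation, V = (1/n) R^(2/3) S^(1/2) = (1/0.016) × 0.782^(2/3) × 0.013^(1/2) = 6.05 m/s.

V = 6.05 m/s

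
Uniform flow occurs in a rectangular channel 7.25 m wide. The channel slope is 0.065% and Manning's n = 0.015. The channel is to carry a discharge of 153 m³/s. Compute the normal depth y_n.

y_n = 6.96 m

Manning's equation rearranged: A R^(2/3) = nQ / (1·√S) = 0.015 × 153 / (√0.00065) = 90.02.
At y = 8.45 m: A R^(2/3) = 113.9 — high.
At y = 4.95 m: A R^(2/3) = 58.71 — low.
At y = 6.96 m: A R^(2/3) = 90.04 — matches.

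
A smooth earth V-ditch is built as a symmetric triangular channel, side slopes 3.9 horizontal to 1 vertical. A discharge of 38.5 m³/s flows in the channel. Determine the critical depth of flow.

y_c = 1.82 m

At critical depth, Q² T / (g A³) = 1, i.e. A³/T = Q²/g = 38.5²/9.81 = 151.1.
Trying y = 2.31 m: A³/T = 500.2 — too large.
Trying y = 1.25 m: A³/T = 23.21 — too small.
Trying y = 1.82 m: A³/T = 151.9 — ≈ 151.1.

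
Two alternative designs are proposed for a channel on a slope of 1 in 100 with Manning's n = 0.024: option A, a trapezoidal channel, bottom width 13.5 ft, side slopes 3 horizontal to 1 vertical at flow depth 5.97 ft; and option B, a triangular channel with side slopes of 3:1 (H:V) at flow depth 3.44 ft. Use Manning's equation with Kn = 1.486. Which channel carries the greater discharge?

channel A

Channel A: With bottom width b = 13.5 ft and side slope z = 3: A = (b + zy)y = (13.5 + 3×5.97)×5.97 = 187.5 ft²; P = b + 2y√(1+z²) = 13.5 + 2×5.97×3.162 = 51.26 ft. Hydraulic radius R = A/P = 187.5/51.26 = 3.658 ft. Q_A = (1.486/0.024)·187.5·3.658^(2/3)·√0.01 = 2757 ft³/s.
Channel B: For a triangular section with side slope z = 3: A = zy² = 3×3.44² = 35.5 ft²; P = 2y√(1+z²) = 2×3.44×3.162 = 21.76 ft. Hydraulic radius R = A/P = 35.5/21.76 = 1.632 ft. Q_B = (1.486/0.024)·35.5·1.632^(2/3)·√0.01 = 304.7 ft³/s.
Q_A = 2757 ft³/s vs Q_B = 304.7 ft³/s, so channel A carries more.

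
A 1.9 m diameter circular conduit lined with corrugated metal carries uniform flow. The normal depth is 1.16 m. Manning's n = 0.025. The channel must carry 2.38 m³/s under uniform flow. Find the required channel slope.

S = 0.0025

For a circular section of diameter D = 1.9 m at depth y = 1.16 m, the central angle is θ = 2 arccos(1 − 2y/D) = 3.587 rad. Then A = (D²/8)(θ − sin θ) = 1.813 m² and P = Dθ/2 = 3.408 m.
Hydraulic radius R = A/P = 1.813/3.408 = 0.5321 m.
From Manning's equation, S = [nQ / (1 A R^(2/3))]² = [0.025 × 2.38 / (1 × 1.813 × 0.5321^(2/3))]² = 0.0025.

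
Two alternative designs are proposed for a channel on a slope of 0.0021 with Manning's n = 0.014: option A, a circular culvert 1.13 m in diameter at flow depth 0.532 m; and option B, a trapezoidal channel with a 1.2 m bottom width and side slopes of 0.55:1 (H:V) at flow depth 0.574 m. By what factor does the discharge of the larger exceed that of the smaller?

2.21

Channel A: For a circular section of diameter D = 1.13 m at depth y = 0.532 m, the central angle is θ = 2 arccos(1 − 2y/D) = 3.025 rad. Then A = (D²/8)(θ − sin θ) = 0.4642 m² and P = Dθ/2 = 1.709 m. Hydraulic radius R = A/P = 0.4642/1.709 = 0.2716 m. Q_A = (1/0.014)·0.4642·0.2716^(2/3)·√0.0021 = 0.6372 m³/s.
Channel B: With bottom width b = 1.2 m and side slope z = 0.55: A = (b + zy)y = (1.2 + 0.55×0.574)×0.574 = 0.87 m²; P = b + 2y√(1+z²) = 1.2 + 2×0.574×1.141 = 2.51 m. Hydraulic radius R = A/P = 0.87/2.51 = 0.3466 m. Q_B = (1/0.014)·0.87·0.3466^(2/3)·√0.0021 = 1.405 m³/s.
The larger discharge is 1.405 m³/s and the smaller is 0.6372 m³/s; the ratio is 2.21.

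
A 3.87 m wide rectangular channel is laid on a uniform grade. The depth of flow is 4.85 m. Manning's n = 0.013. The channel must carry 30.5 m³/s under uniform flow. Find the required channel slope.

Flow area A = b·y = 3.87 × 4.85 = 18.77 m². Wetted perimeter P = b + 2y = 3.87 + 2×4.85 = 13.57 m.
Hydraulic radius R = A/P = 18.77/13.57 = 1.383 m.
From Manning's equation, S = [nQ / (1 A R^(2/3))]² = [0.013 × 30.5 / (1 × 18.77 × 1.383^(2/3))]² = 0.00029.

S = 0.00029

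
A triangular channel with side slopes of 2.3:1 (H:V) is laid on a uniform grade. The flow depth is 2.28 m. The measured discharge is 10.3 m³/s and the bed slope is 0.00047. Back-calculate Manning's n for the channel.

For a triangular section with side slope z = 2.3: A = zy² = 2.3×2.28² = 11.96 m²; P = 2y√(1+z²) = 2×2.28×2.508 = 11.44 m.
Hydraulic radius R = A/P = 11.96/11.44 = 1.045 m.
Rearranging Manning's equation: n = (1/Q) A R^(2/3) S^(1/2) = (1/10.3) × 11.96 × 1.045^(2/3) × √0.00047 = 0.0259.

n = 0.0259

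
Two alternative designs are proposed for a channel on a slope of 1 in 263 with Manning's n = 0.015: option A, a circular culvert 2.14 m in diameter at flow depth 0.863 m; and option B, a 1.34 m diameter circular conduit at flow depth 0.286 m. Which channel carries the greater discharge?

channel A

Channel A: For a circular section of diameter D = 2.14 m at depth y = 0.863 m, the central angle is θ = 2 arccos(1 − 2y/D) = 2.752 rad. Then A = (D²/8)(θ − sin θ) = 1.358 m² and P = Dθ/2 = 2.945 m. Hydraulic radius R = A/P = 1.358/2.945 = 0.4612 m. Q_A = (1/0.015)·1.358·0.4612^(2/3)·√0.003802 = 3.333 m³/s.
Channel B: For a circular section of diameter D = 1.34 m at depth y = 0.286 m, the central angle is θ = 2 arccos(1 − 2y/D) = 1.921 rad. Then A = (D²/8)(θ − sin θ) = 0.2203 m² and P = Dθ/2 = 1.287 m. Hydraulic radius R = A/P = 0.2203/1.287 = 0.1712 m. Q_B = (1/0.015)·0.2203·0.1712^(2/3)·√0.003802 = 0.2792 m³/s.
Q_A = 3.333 m³/s vs Q_B = 0.2792 m³/s, so channel A carries more.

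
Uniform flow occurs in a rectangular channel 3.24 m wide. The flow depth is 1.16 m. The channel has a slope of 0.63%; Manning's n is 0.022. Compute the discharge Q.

Flow area A = b·y = 3.24 × 1.16 = 3.758 m². Wetted perimeter P = b + 2y = 3.24 + 2×1.16 = 5.56 m.
Hydraulic radius R = A/P = 3.758/5.56 = 0.676 m.
Manning's equation: Q = (1/n) A R^(2/3) S^(1/2) = (1/0.022) × 3.758 × 0.676^(2/3) × 0.0063^(1/2) = 10.4 m³/s.

Q = 10.4 m³/s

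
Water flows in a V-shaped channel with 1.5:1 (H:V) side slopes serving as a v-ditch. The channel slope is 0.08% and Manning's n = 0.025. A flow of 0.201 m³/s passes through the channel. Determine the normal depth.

Manning's equation rearranged: A R^(2/3) = nQ / (1·√S) = 0.025 × 0.201 / (√0.0008) = 0.1777.
Trying y = 0.645 m: A R^(2/3) = 0.2596 — high.
Trying y = 0.559 m: A R^(2/3) = 0.1773 — ≈ 0.1777.

y_n = 0.559 m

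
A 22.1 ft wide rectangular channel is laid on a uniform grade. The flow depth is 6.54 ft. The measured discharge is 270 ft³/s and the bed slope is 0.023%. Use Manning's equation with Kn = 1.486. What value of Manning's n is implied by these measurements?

n = 0.0309

Flow area A = b·y = 22.1 × 6.54 = 144.5 ft². Wetted perimeter P = b + 2y = 22.1 + 2×6.54 = 35.18 ft.
Hydraulic radius R = A/P = 144.5/35.18 = 4.108 ft.
Rearranging Manning's equation: n = (1.486/Q) A R^(2/3) S^(1/2) = (1.486/270) × 144.5 × 4.108^(2/3) × √0.00023 = 0.0309.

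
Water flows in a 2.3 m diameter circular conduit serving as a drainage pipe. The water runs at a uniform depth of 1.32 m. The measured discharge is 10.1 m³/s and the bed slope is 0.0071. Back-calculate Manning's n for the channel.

For a circular section of diameter D = 2.3 m at depth y = 1.32 m, the central angle is θ = 2 arccos(1 − 2y/D) = 3.438 rad. Then A = (D²/8)(θ − sin θ) = 2.467 m² and P = Dθ/2 = 3.954 m.
Hydraulic radius R = A/P = 2.467/3.954 = 0.6239 m.
Rearranging Manning's equation: n = (1/Q) A R^(2/3) S^(1/2) = (1/10.1) × 2.467 × 0.6239^(2/3) × √0.0071 = 0.015.

n = 0.015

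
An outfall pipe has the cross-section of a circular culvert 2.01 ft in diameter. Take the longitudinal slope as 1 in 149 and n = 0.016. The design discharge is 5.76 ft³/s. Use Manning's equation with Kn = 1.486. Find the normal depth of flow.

y_n = 0.856 ft

Manning's equation rearranged: A R^(2/3) = nQ / (1.486·√S) = 0.016 × 5.76 / (1.486 × √0.006711) = 0.757.
At y = 0.753 ft: A R^(2/3) = 0.5989 — short.
At y = 0.856 ft: A R^(2/3) = 0.7572 — ≈ 0.757.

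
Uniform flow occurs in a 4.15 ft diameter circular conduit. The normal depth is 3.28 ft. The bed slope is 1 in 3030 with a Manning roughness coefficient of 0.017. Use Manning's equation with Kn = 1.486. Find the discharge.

For a circular section of diameter D = 4.15 ft at depth y = 3.28 ft, the central angle is θ = 2 arccos(1 − 2y/D) = 4.381 rad. Then A = (D²/8)(θ − sin θ) = 11.47 ft² and P = Dθ/2 = 9.09 ft.
Hydraulic radius R = A/P = 11.47/9.09 = 1.261 ft.
Manning's equation: Q = (1.486/n) A R^(2/3) S^(1/2) = (1.486/0.017) × 11.47 × 1.261^(2/3) × 0.00033^(1/2) = 21.3 ft³/s.

Q = 21.3 ft³/s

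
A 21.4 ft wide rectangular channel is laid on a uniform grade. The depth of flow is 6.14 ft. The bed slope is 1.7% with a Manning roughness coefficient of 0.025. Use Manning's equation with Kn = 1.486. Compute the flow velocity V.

Flow area A = b·y = 21.4 × 6.14 = 131.4 ft². Wetted perimeter P = b + 2y = 21.4 + 2×6.14 = 33.68 ft.
Hydraulic radius R = A/P = 131.4/33.68 = 3.901 ft.
From Manning's equation, V = (1.486/n) R^(2/3) S^(1/2) = (1.486/0.025) × 3.901^(2/3) × 0.017^(1/2) = 19.2 ft/s.

V = 19.2 ft/s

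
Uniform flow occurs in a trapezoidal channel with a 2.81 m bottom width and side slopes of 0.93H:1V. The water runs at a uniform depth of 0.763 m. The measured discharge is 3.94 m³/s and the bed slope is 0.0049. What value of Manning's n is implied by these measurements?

With bottom width b = 2.81 m and side slope z = 0.93: A = (b + zy)y = (2.81 + 0.93×0.763)×0.763 = 2.685 m²; P = b + 2y√(1+z²) = 2.81 + 2×0.763×1.366 = 4.894 m.
Hydraulic radius R = A/P = 2.685/4.894 = 0.5487 m.
Rearranging Manning's equation: n = (1/Q) A R^(2/3) S^(1/2) = (1/3.94) × 2.685 × 0.5487^(2/3) × √0.0049 = 0.032.

n = 0.032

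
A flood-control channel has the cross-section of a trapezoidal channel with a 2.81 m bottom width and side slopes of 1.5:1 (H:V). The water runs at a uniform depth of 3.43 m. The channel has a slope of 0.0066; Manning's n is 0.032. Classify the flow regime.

With bottom width b = 2.81 m and side slope z = 1.5: A = (b + zy)y = (2.81 + 1.5×3.43)×3.43 = 27.29 m²; P = b + 2y√(1+z²) = 2.81 + 2×3.43×1.803 = 15.18 m.
Hydraulic radius R = A/P = 27.29/15.18 = 1.798 m.
V = (1/n) R^(2/3) √S = (1/0.032) × 1.798^(2/3) × √0.0066 = 3.754 m/s. Hydraulic depth D_h = A/T = 27.29/13.1 = 2.083 m.
Froude number Fr = V/√(g·D_h) = 3.754/√(9.81×2.083) = 0.83, which is less than 1, so the flow is subcritical.

subcritical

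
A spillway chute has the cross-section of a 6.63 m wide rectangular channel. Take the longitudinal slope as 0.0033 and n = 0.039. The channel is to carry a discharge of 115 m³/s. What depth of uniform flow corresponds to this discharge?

y_n = 6.88 m

Manning's equation rearranged: A R^(2/3) = nQ / (1·√S) = 0.039 × 115 / (√0.0033) = 78.07.
At y = 6.1 m: A R^(2/3) = 67.32 — low.
At y = 8.21 m: A R^(2/3) = 96.53 — high.
At y = 6.88 m: A R^(2/3) = 78.02 — matches.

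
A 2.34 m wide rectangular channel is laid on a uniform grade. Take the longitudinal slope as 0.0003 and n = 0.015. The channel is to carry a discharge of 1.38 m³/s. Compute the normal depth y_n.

Manning's equation rearranged: A R^(2/3) = nQ / (1·√S) = 0.015 × 1.38 / (√0.0003) = 1.195.
Try y = 0.895 m: A R^(2/3) = 1.332 — high.
Try y = 0.7 m: A R^(2/3) = 0.9447 — low.
Try y = 0.828 m: A R^(2/3) = 1.196 — matches.

y_n = 0.828 m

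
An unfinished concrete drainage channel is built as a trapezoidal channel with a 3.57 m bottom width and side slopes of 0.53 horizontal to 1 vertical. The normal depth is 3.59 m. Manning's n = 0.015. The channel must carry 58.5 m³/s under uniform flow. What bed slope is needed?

S = 0.000999

With bottom width b = 3.57 m and side slope z = 0.53: A = (b + zy)y = (3.57 + 0.53×3.59)×3.59 = 19.65 m²; P = b + 2y√(1+z²) = 3.57 + 2×3.59×1.132 = 11.7 m.
Hydraulic radius R = A/P = 19.65/11.7 = 1.68 m.
From Manning's equation, S = [nQ / (1 A R^(2/3))]² = [0.015 × 58.5 / (1 × 19.65 × 1.68^(2/3))]² = 0.000999.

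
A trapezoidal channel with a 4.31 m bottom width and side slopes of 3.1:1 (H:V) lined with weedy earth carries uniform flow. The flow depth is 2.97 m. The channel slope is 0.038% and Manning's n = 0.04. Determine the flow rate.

With bottom width b = 4.31 m and side slope z = 3.1: A = (b + zy)y = (4.31 + 3.1×2.97)×2.97 = 40.15 m²; P = b + 2y√(1+z²) = 4.31 + 2×2.97×3.257 = 23.66 m.
Hydraulic radius R = A/P = 40.15/23.66 = 1.697 m.
Manning's equation: Q = (1/n) A R^(2/3) S^(1/2) = (1/0.04) × 40.15 × 1.697^(2/3) × 0.00038^(1/2) = 27.8 m³/s.

Q = 27.8 m³/s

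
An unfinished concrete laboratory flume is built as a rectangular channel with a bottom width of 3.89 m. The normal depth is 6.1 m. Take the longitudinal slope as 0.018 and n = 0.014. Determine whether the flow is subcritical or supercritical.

Flow area A = b·y = 3.89 × 6.1 = 23.73 m². Wetted perimeter P = b + 2y = 3.89 + 2×6.1 = 16.09 m.
Hydraulic radius R = A/P = 23.73/16.09 = 1.475 m.
V = (1/n) R^(2/3) √S = (1/0.014) × 1.475^(2/3) × √0.018 = 12.42 m/s. Hydraulic depth D_h = A/T = 23.73/3.89 = 6.1 m.
Froude number Fr = V/√(g·D_h) = 12.42/√(9.81×6.1) = 1.61, which is greater than 1, so the flow is supercritical.

supercritical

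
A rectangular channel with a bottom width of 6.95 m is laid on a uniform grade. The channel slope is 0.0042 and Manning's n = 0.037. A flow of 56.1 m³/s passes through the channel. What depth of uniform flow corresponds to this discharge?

y_n = 3.26 m

Manning's equation rearranged: A R^(2/3) = nQ / (1·√S) = 0.037 × 56.1 / (√0.0042) = 32.03.
Trying y = 2.73 m: A R^(2/3) = 25.18 — low.
Trying y = 3.26 m: A R^(2/3) = 32.04 — matches.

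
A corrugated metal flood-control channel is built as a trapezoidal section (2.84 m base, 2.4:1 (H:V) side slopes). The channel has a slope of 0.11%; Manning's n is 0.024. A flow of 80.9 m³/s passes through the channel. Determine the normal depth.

y_n = 3.47 m

Manning's equation rearranged: A R^(2/3) = nQ / (1·√S) = 0.024 × 80.9 / (√0.0011) = 58.54.
Trying y = 2.5 m: A R^(2/3) = 27.59 — low.
Trying y = 3.86 m: A R^(2/3) = 75.13 — high.
Trying y = 3.47 m: A R^(2/3) = 58.52 — matches.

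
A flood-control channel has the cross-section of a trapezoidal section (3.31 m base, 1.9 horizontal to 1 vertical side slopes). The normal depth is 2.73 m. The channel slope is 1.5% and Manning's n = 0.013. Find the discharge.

Q = 292 m³/s

With bottom width b = 3.31 m and side slope z = 1.9: A = (b + zy)y = (3.31 + 1.9×2.73)×2.73 = 23.2 m²; P = b + 2y√(1+z²) = 3.31 + 2×2.73×2.147 = 15.03 m.
Hydraulic radius R = A/P = 23.2/15.03 = 1.543 m.
Manning's equation: Q = (1/n) A R^(2/3) S^(1/2) = (1/0.013) × 23.2 × 1.543^(2/3) × 0.015^(1/2) = 292 m³/s.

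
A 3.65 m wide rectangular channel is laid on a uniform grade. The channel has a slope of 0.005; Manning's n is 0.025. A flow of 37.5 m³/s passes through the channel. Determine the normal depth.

y_n = 3.27 m

Manning's equation rearranged: A R^(2/3) = nQ / (1·√S) = 0.025 × 37.5 / (√0.005) = 13.26.
Trying y = 3.62 m: A R^(2/3) = 15.03 — too large.
Trying y = 2.31 m: A R^(2/3) = 8.541 — too small.
Trying y = 3.27 m: A R^(2/3) = 13.26 — ≈ 13.26.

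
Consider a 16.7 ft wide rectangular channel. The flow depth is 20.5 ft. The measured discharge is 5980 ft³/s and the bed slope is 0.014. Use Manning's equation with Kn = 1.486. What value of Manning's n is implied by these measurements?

n = 0.033

Flow area A = b·y = 16.7 × 20.5 = 342.3 ft². Wetted perimeter P = b + 2y = 16.7 + 2×20.5 = 57.7 ft.
Hydraulic radius R = A/P = 342.3/57.7 = 5.933 ft.
Rearranging Manning's equation: n = (1.486/Q) A R^(2/3) S^(1/2) = (1.486/5980) × 342.3 × 5.933^(2/3) × √0.014 = 0.033.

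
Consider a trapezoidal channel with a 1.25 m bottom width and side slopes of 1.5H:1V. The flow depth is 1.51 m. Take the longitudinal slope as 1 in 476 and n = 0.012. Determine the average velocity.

With bottom width b = 1.25 m and side slope z = 1.5: A = (b + zy)y = (1.25 + 1.5×1.51)×1.51 = 5.308 m²; P = b + 2y√(1+z²) = 1.25 + 2×1.51×1.803 = 6.694 m.
Hydraulic radius R = A/P = 5.308/6.694 = 0.7929 m.
From Manning's equation, V = (1/n) R^(2/3) S^(1/2) = (1/0.012) × 0.7929^(2/3) × 0.002101^(1/2) = 3.27 m/s.

V = 3.27 m/s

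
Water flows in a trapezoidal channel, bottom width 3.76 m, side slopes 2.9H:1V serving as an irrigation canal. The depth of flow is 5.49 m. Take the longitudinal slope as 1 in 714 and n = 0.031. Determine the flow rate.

With bottom width b = 3.76 m and side slope z = 2.9: A = (b + zy)y = (3.76 + 2.9×5.49)×5.49 = 108 m²; P = b + 2y√(1+z²) = 3.76 + 2×5.49×3.068 = 37.44 m.
Hydraulic radius R = A/P = 108/37.44 = 2.886 m.
Manning's equation: Q = (1/n) A R^(2/3) S^(1/2) = (1/0.031) × 108 × 2.886^(2/3) × 0.001401^(1/2) = 264 m³/s.

Q = 264 m³/s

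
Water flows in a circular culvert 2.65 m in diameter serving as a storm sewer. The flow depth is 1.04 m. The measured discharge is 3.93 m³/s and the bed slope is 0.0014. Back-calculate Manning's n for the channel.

For a circular section of diameter D = 2.65 m at depth y = 1.04 m, the central angle is θ = 2 arccos(1 − 2y/D) = 2.708 rad. Then A = (D²/8)(θ − sin θ) = 2.008 m² and P = Dθ/2 = 3.588 m.
Hydraulic radius R = A/P = 2.008/3.588 = 0.5597 m.
Rearranging Manning's equation: n = (1/Q) A R^(2/3) S^(1/2) = (1/3.93) × 2.008 × 0.5597^(2/3) × √0.0014 = 0.013.

n = 0.013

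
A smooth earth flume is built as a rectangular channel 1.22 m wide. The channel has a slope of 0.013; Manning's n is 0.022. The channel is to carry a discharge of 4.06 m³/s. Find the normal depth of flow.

Manning's equation rearranged: A R^(2/3) = nQ / (1·√S) = 0.022 × 4.06 / (√0.013) = 0.7834.
Trying y = 0.984 m: A R^(2/3) = 0.626 — short.
Trying y = 1.47 m: A R^(2/3) = 1.023 — over.
Trying y = 1.18 m: A R^(2/3) = 0.7843 — ≈ 0.7834.

y_n = 1.18 m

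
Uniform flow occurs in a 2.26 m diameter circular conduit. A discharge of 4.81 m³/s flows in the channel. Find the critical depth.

y_c = 1.01 m

At critical depth, Q² T / (g A³) = 1, i.e. A³/T = Q²/g = 4.81²/9.81 = 2.358.
Try y = 0.741 m: A³/T = 0.7062 — short.
Try y = 1.15 m: A³/T = 3.818 — over.
Try y = 1.01 m: A³/T = 2.324 — ≈ 2.358.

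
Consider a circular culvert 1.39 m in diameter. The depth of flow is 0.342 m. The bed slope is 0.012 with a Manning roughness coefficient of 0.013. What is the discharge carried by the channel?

Q = 0.839 m³/s

For a circular section of diameter D = 1.39 m at depth y = 0.342 m, the central angle is θ = 2 arccos(1 − 2y/D) = 2.076 rad. Then A = (D²/8)(θ − sin θ) = 0.2901 m² and P = Dθ/2 = 1.443 m.
Hydraulic radius R = A/P = 0.2901/1.443 = 0.201 m.
Manning's equation: Q = (1/n) A R^(2/3) S^(1/2) = (1/0.013) × 0.2901 × 0.201^(2/3) × 0.012^(1/2) = 0.839 m³/s.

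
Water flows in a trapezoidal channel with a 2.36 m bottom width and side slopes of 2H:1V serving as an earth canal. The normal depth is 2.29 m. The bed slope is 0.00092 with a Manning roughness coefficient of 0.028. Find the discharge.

With bottom width b = 2.36 m and side slope z = 2: A = (b + zy)y = (2.36 + 2×2.29)×2.29 = 15.89 m²; P = b + 2y√(1+z²) = 2.36 + 2×2.29×2.236 = 12.6 m.
Hydraulic radius R = A/P = 15.89/12.6 = 1.261 m.
Manning's equation: Q = (1/n) A R^(2/3) S^(1/2) = (1/0.028) × 15.89 × 1.261^(2/3) × 0.00092^(1/2) = 20.1 m³/s.

Q = 20.1 m³/s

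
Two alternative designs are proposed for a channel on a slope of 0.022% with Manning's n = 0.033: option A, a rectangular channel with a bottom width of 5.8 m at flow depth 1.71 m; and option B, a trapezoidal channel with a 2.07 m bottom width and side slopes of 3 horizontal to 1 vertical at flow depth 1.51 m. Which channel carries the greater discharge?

channel A

Channel A: Flow area A = b·y = 5.8 × 1.71 = 9.918 m². Wetted perimeter P = b + 2y = 5.8 + 2×1.71 = 9.22 m. Hydraulic radius R = A/P = 9.918/9.22 = 1.076 m. Q_A = (1/0.033)·9.918·1.076^(2/3)·√0.00022 = 4.68 m³/s.
Channel B: With bottom width b = 2.07 m and side slope z = 3: A = (b + zy)y = (2.07 + 3×1.51)×1.51 = 9.966 m²; P = b + 2y√(1+z²) = 2.07 + 2×1.51×3.162 = 11.62 m. Hydraulic radius R = A/P = 9.966/11.62 = 0.8577 m. Q_B = (1/0.033)·9.966·0.8577^(2/3)·√0.00022 = 4.044 m³/s.
Q_A = 4.68 m³/s vs Q_B = 4.044 m³/s, so channel A carries more.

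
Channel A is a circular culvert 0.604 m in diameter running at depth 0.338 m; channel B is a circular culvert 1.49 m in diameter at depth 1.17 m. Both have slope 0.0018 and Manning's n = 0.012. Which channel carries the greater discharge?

channel B

Channel A: For a circular section of diameter D = 0.604 m at depth y = 0.338 m, the central angle is θ = 2 arccos(1 − 2y/D) = 3.381 rad. Then A = (D²/8)(θ − sin θ) = 0.165 m² and P = Dθ/2 = 1.021 m. Hydraulic radius R = A/P = 0.165/1.021 = 0.1616 m. Q_A = (1/0.012)·0.165·0.1616^(2/3)·√0.0018 = 0.173 m³/s.
Channel B: For a circular section of diameter D = 1.49 m at depth y = 1.17 m, the central angle is θ = 2 arccos(1 − 2y/D) = 4.356 rad. Then A = (D²/8)(θ − sin θ) = 1.469 m² and P = Dθ/2 = 3.245 m. Hydraulic radius R = A/P = 1.469/3.245 = 0.4526 m. Q_B = (1/0.012)·1.469·0.4526^(2/3)·√0.0018 = 3.061 m³/s.
Q_A = 0.173 m³/s vs Q_B = 3.061 m³/s, so channel B carries more.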